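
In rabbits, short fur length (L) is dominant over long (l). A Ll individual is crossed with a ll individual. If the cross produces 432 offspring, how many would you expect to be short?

Punnett square for Ll × ll:
Offspring genotypes: 2 Ll, 2 ll
short: 2, long: 2
short: 2 out of 4 → fraction 1/2
Expected count = 1/2 × 432 = 216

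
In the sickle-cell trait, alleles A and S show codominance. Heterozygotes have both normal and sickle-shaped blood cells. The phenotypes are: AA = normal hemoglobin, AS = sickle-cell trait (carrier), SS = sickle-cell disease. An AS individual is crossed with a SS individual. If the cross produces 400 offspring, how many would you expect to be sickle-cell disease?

Punnett square for AS × SS:
Offspring genotypes: 2 AS, 2 SS
Phenotype counts: 2 sickle-cell trait (carrier), 2 sickle-cell disease
sickle-cell disease: 2 out of 4 → fraction 1/2
Expected count = 1/2 × 400 = 200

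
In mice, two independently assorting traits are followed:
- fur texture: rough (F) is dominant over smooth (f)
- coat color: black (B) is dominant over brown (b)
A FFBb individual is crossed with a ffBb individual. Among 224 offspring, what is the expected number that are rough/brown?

Dihybrid cross FFBb × ffBb — consider each gene separately:
fur texture: FF × ff → 4 Ff → 4 F_ (out of 4)
coat color: Bb × Bb → 1 BB, 2 Bb, 1 bb → 3 B_ : 1 bb (out of 4)
Combine (counts out of 4 × 4 = 16): rough/black (F_B_) = 4×3 = 12; rough/brown (F_bb) = 4×1 = 4
Phenotype counts (out of 16): 12 rough/black, 4 rough/brown
rough/brown: 4 out of 16 → fraction 1/4
Expected count = 1/4 × 224 = 56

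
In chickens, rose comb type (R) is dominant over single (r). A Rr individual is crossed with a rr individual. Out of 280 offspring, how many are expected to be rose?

Punnett square for Rr × rr:
Offspring genotypes: 2 Rr, 2 rr
rose: 2, single: 2
rose: 2 out of 4 → fraction 1/2
Expected count = 1/2 × 280 = 140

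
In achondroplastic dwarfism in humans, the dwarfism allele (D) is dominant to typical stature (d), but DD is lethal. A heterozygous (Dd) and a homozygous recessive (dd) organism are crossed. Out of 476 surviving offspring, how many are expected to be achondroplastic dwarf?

Cross: Dd × dd
Punnett square offspring (before lethality): 2 Dd, 2 dd
No DD offspring are produced in this cross.
achondroplastic dwarf: 2 out of 4 → fraction 1/2
Expected count = 1/2 × 476 = 238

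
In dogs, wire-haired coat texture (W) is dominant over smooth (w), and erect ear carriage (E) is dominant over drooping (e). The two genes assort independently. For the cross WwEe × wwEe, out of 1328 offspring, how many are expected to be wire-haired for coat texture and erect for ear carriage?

Dihybrid cross WwEe × wwEe — consider each gene separately:
coat texture: Ww × ww → 2 Ww, 2 ww → 2 W_ : 2 ww (out of 4)
ear carriage: Ee × Ee → 1 EE, 2 Ee, 1 ee → 3 E_ : 1 ee (out of 4)
Looking for: wire-haired (W_) and erect (E_)
P(wire-haired) = 2/4, P(erect) = 3/4
P(both) = 2/4 × 3/4 = 6/16 = 3/8
Expected count = 3/8 × 1328 = 498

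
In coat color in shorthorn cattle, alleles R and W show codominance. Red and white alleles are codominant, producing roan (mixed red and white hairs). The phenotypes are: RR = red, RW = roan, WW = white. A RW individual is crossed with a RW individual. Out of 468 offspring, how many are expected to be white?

Punnett square for RW × RW:
Offspring genotypes: 1 RR, 2 RW, 1 WW
Phenotype counts: 1 red, 2 roan, 1 white
white: 1 out of 4 → fraction 1/4
Expected count = 1/4 × 468 = 117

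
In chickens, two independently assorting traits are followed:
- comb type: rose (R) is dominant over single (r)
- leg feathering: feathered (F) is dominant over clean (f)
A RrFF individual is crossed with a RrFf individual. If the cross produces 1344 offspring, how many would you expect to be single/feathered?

Dihybrid cross RrFF × RrFf — consider each gene separately:
comb type: Rr × Rr → 1 RR, 2 Rr, 1 rr → 3 R_ : 1 rr (out of 4)
leg feathering: FF × Ff → 2 FF, 2 Ff → 4 F_ (out of 4)
Combine (counts out of 4 × 4 = 16): rose/feathered (R_F_) = 3×4 = 12; single/feathered (rrF_) = 1×4 = 4
Phenotype counts (out of 16): 12 rose/feathered, 4 single/feathered
single/feathered: 4 out of 16 → fraction 1/4
Expected count = 1/4 × 1344 = 336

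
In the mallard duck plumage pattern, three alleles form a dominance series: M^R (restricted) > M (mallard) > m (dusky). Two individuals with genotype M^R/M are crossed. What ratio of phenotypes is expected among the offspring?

Cross: M^R/M × M^R/M
Allele dominance: M^R > M > m
Offspring genotypes: 1 M^R/M^R, 2 M^R/M, 1 M/M
Phenotype counts: 3 restricted, 1 mallard
Ratio: 3 restricted : 1 mallard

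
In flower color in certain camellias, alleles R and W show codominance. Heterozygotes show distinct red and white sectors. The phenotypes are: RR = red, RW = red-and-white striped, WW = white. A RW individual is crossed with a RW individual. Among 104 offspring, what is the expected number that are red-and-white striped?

Punnett square for RW × RW:
Offspring genotypes: 1 RR, 2 RW, 1 WW
Phenotype counts: 1 red, 2 red-and-white striped, 1 white
red-and-white striped: 2 out of 4 → fraction 1/2
Expected count = 1/2 × 104 = 52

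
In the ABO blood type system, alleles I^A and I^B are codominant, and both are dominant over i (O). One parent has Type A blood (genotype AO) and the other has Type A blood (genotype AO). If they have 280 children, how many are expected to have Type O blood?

Cross: AO × AO
Possible offspring genotypes: 1 AA, 2 AO, 1 OO
Blood type counts: 3 Type A, 1 Type O
Probability of Type O: 1/4
Expected count = 1/4 × 280 = 70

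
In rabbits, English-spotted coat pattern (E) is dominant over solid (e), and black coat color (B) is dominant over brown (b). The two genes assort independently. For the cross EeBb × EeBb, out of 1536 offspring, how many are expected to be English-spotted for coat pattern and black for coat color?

Dihybrid cross EeBb × EeBb — consider each gene separately:
coat pattern: Ee × Ee → 1 EE, 2 Ee, 1 ee → 3 E_ : 1 ee (out of 4)
coat color: Bb × Bb → 1 BB, 2 Bb, 1 bb → 3 B_ : 1 bb (out of 4)
Looking for: English-spotted (E_) and black (B_)
P(English-spotted) = 3/4, P(black) = 3/4
P(both) = 3/4 × 3/4 = 9/16
Expected count = 9/16 × 1536 = 864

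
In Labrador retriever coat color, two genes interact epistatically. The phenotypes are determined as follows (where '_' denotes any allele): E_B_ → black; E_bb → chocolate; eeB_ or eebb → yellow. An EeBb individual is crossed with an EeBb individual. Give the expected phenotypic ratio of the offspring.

Cross: EeBb × EeBb — consider each gene separately:
E gene: Ee × Ee → 1 EE, 2 Ee, 1 ee → 3 E_ : 1 ee (out of 4)
B gene: Bb × Bb → 1 BB, 2 Bb, 1 bb → 3 B_ : 1 bb (out of 4)
Genotype classes (out of 4 × 4 = 16): E_B_ = 3×3 = 9; E_bb = 3×1 = 3; eeB_ = 1×3 = 3; eebb = 1×1 = 1
Apply the phenotype rules: E_B_ (9) → black; E_bb (3) → chocolate; eeB_ (3) + eebb (1) → yellow
Phenotype counts (out of 16): 9 black, 3 chocolate, 4 yellow
Ratio: 9 black : 3 chocolate : 4 yellow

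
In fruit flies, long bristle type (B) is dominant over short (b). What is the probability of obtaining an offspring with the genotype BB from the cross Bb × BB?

Punnett square for Bb × BB:
Offspring genotypes: 2 BB, 2 Bb
Total offspring: 4
Count with target: 2
Probability: 2/4 = 1/2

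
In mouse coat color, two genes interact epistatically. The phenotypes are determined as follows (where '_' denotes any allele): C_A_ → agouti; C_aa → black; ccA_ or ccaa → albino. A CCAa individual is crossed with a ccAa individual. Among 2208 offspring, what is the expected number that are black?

Cross: CCAa × ccAa — consider each gene separately:
C gene: CC × cc → 4 Cc → 4 C_ (out of 4)
A gene: Aa × Aa → 1 AA, 2 Aa, 1 aa → 3 A_ : 1 aa (out of 4)
Genotype classes (out of 4 × 4 = 16): C_A_ = 4×3 = 12; C_aa = 4×1 = 4
Apply the phenotype rules: C_A_ (12) → agouti; C_aa (4) → black
Phenotype counts (out of 16): 12 agouti, 4 black
black: 4 out of 16 → fraction 1/4
Expected count = 1/4 × 2208 = 552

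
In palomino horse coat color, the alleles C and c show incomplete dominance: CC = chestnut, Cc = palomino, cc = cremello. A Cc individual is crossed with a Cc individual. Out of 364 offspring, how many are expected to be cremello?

Punnett square for Cc × Cc:
Offspring genotypes: 1 CC, 2 Cc, 1 cc
Phenotype counts: 1 chestnut, 2 palomino, 1 cremello
cremello: 1 out of 4 → fraction 1/4
Expected count = 1/4 × 364 = 91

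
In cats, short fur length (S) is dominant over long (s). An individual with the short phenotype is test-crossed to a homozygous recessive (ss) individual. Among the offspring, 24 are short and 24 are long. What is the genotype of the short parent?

Test cross: ? × ss
Offspring: 24 short, 24 long — approximately 1:1.
A 1:1 ratio in a test cross indicates the unknown parent is heterozygous (Ss).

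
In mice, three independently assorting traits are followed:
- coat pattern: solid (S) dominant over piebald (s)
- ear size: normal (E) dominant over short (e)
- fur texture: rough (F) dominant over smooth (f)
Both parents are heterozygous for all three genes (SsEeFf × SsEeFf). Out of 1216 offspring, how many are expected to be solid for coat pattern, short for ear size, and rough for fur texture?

Trihybrid cross: SsEeFf × SsEeFf
Each trait segregates independently with a 3:1 phenotypic ratio, so each gene contributes 3/4 (dominant) or 1/4 (recessive).
Target: solid (coat pattern), short (ear size), rough (fur texture)
Probability = product of independent per-trait probabilities
= 3/4 × 1/4 × 3/4 = 9/64
Expected count = 9/64 × 1216 = 171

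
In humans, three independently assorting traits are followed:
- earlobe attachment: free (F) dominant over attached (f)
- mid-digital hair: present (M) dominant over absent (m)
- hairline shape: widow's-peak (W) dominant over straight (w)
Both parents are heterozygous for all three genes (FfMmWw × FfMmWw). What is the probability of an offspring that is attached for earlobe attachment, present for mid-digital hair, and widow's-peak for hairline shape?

Trihybrid cross: FfMmWw × FfMmWw
Each trait segregates independently with a 3:1 phenotypic ratio, so each gene contributes 3/4 (dominant) or 1/4 (recessive).
Target: attached (earlobe attachment), present (mid-digital hair), widow's-peak (hairline shape)
Probability = product of independent per-trait probabilities
= 1/4 × 3/4 × 3/4 = 9/64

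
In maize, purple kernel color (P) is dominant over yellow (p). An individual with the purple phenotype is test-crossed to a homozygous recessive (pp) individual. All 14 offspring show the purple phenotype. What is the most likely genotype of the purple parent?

Test cross: ? × pp
All offspring are purple.
If the unknown parent were heterozygous (Pp), about half of 14 offspring would be yellow; none are. The unknown parent is most likely homozygous dominant (PP).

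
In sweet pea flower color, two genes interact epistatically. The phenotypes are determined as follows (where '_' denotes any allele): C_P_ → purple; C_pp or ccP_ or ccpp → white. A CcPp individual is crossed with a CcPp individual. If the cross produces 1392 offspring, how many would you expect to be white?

Cross: CcPp × CcPp — consider each gene separately:
C gene: Cc × Cc → 1 CC, 2 Cc, 1 cc → 3 C_ : 1 cc (out of 4)
P gene: Pp × Pp → 1 PP, 2 Pp, 1 pp → 3 P_ : 1 pp (out of 4)
Genotype classes (out of 4 × 4 = 16): C_P_ = 3×3 = 9; C_pp = 3×1 = 3; ccP_ = 1×3 = 3; ccpp = 1×1 = 1
Apply the phenotype rules: C_P_ (9) → purple; C_pp (3) + ccP_ (3) + ccpp (1) → white
Phenotype counts (out of 16): 9 purple, 7 white
white: 7 out of 16 → fraction 7/16
Expected count = 7/16 × 1392 = 609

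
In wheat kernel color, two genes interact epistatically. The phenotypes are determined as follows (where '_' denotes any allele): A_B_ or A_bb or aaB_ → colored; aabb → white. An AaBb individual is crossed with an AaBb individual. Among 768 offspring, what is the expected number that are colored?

Cross: AaBb × AaBb — consider each gene separately:
A gene: Aa × Aa → 1 AA, 2 Aa, 1 aa → 3 A_ : 1 aa (out of 4)
B gene: Bb × Bb → 1 BB, 2 Bb, 1 bb → 3 B_ : 1 bb (out of 4)
Genotype classes (out of 4 × 4 = 16): A_B_ = 3×3 = 9; A_bb = 3×1 = 3; aaB_ = 1×3 = 3; aabb = 1×1 = 1
Apply the phenotype rules: A_B_ (9) + A_bb (3) + aaB_ (3) → colored; aabb (1) → white
Phenotype counts (out of 16): 15 colored, 1 white
colored: 15 out of 16 → fraction 15/16
Expected count = 15/16 × 768 = 720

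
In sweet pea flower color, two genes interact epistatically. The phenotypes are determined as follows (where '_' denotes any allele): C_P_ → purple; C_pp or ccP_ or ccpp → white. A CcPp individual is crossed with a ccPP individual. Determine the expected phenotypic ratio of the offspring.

Cross: CcPp × ccPP — consider each gene separately:
C gene: Cc × cc → 2 Cc, 2 cc → 2 C_ : 2 cc (out of 4)
P gene: Pp × PP → 2 PP, 2 Pp → 4 P_ (out of 4)
Genotype classes (out of 4 × 4 = 16): C_P_ = 2×4 = 8; ccP_ = 2×4 = 8
Apply the phenotype rules: C_P_ (8) → purple; ccP_ (8) → white
Phenotype counts (out of 16): 8 purple, 8 white
Ratio: 1 purple : 1 white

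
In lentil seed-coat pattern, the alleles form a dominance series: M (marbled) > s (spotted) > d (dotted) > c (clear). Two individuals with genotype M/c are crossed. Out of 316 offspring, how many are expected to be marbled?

Cross: M/c × M/c
Allele dominance: M > s > d > c
Offspring genotypes: 1 M/M, 2 M/c, 1 c/c
Phenotype counts: 3 marbled, 1 clear
marbled: 3 out of 4 → fraction 3/4
Expected count = 3/4 × 316 = 237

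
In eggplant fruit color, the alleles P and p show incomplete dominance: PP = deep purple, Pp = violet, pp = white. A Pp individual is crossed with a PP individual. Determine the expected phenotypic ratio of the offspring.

Punnett square for Pp × PP:
Offspring genotypes: 2 PP, 2 Pp
Phenotype counts: 2 deep purple, 2 violet
Ratio: 1 deep purple : 1 violet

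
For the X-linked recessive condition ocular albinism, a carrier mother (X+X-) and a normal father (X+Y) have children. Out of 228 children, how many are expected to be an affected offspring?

Cross: X+X- × X+Y
Offspring: 1 X+X+, 1 X+Y, 1 X+X-, 1 X-Y
Probability of an affected offspring: 1/4
Expected count = 1/4 × 228 = 57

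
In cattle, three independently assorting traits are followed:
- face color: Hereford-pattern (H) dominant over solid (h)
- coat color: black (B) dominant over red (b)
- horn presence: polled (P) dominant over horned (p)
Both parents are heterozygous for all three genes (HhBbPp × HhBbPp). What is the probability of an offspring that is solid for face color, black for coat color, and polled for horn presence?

Trihybrid cross: HhBbPp × HhBbPp
Each trait segregates independently with a 3:1 phenotypic ratio, so each gene contributes 3/4 (dominant) or 1/4 (recessive).
Target: solid (face color), black (coat color), polled (horn presence)
Probability = product of independent per-trait probabilities
= 1/4 × 3/4 × 3/4 = 9/64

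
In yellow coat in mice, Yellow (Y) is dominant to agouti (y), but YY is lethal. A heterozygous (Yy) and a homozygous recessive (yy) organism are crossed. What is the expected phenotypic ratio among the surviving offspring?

Cross: Yy × yy
Punnett square offspring (before lethality): 2 Yy, 2 yy
No YY offspring are produced in this cross.
Ratio: 1 yellow : 1 agouti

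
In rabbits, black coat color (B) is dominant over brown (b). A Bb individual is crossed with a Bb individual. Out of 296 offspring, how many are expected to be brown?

Punnett square for Bb × Bb:
Offspring genotypes: 1 BB, 2 Bb, 1 bb
black: 3, brown: 1
brown: 1 out of 4 → fraction 1/4
Expected count = 1/4 × 296 = 74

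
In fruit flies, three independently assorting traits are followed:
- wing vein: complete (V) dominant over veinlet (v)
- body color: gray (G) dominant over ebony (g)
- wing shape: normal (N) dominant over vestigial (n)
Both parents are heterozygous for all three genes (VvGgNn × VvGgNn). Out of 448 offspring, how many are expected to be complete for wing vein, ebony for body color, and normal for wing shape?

Trihybrid cross: VvGgNn × VvGgNn
Each trait segregates independently with a 3:1 phenotypic ratio, so each gene contributes 3/4 (dominant) or 1/4 (recessive).
Target: complete (wing vein), ebony (body color), normal (wing shape)
Probability = product of independent per-trait probabilities
= 3/4 × 1/4 × 3/4 = 9/64
Expected count = 9/64 × 448 = 63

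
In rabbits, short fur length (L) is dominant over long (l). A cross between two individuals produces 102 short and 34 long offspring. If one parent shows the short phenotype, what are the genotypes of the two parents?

Observed offspring: 102 short, 34 long
The observed ratio simplifies to 3:1. Long (ll) offspring appear, so each parent must contribute one l allele. The parent stated to show short carries L, so it is Ll. The other parent is then either Ll or ll: Ll × ll would give a 1:1 split, whereas Ll × Ll gives 3:1 — matching the data. So both parents are heterozygous (Ll × Ll).
Parent genotypes: Ll × Ll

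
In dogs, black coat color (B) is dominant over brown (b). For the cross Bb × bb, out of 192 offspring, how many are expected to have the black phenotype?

Punnett square for Bb × bb:
Offspring genotypes: 2 Bb, 2 bb
Total offspring: 4
Count with target: 2
Probability: 2/4 = 1/2
Expected count = 1/2 × 192 = 96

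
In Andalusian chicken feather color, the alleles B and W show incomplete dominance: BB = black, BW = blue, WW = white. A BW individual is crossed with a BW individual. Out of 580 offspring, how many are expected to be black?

Punnett square for BW × BW:
Offspring genotypes: 1 BB, 2 BW, 1 WW
Phenotype counts: 1 black, 2 blue, 1 white
black: 1 out of 4 → fraction 1/4
Expected count = 1/4 × 580 = 145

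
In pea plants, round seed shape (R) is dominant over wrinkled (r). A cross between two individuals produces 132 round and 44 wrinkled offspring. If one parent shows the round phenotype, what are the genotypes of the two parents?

Observed offspring: 132 round, 44 wrinkled
The observed ratio simplifies to 3:1. Wrinkled (rr) offspring appear, so each parent must contribute one r allele. The parent stated to show round carries R, so it is Rr. The other parent is then either Rr or rr: Rr × rr would give a 1:1 split, whereas Rr × Rr gives 3:1 — matching the data. So both parents are heterozygous (Rr × Rr).
Parent genotypes: Rr × Rr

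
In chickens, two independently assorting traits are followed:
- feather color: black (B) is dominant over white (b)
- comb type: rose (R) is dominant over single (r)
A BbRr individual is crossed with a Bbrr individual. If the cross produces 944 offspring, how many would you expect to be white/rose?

Dihybrid cross BbRr × Bbrr — consider each gene separately:
feather color: Bb × Bb → 1 BB, 2 Bb, 1 bb → 3 B_ : 1 bb (out of 4)
comb type: Rr × rr → 2 Rr, 2 rr → 2 R_ : 2 rr (out of 4)
Combine (counts out of 4 × 4 = 16): black/rose (B_R_) = 3×2 = 6; black/single (B_rr) = 3×2 = 6; white/rose (bbR_) = 1×2 = 2; white/single (bbrr) = 1×2 = 2
Phenotype counts (out of 16): 6 black/rose, 6 black/single, 2 white/rose, 2 white/single
white/rose: 2 out of 16 → fraction 1/8
Expected count = 1/8 × 944 = 118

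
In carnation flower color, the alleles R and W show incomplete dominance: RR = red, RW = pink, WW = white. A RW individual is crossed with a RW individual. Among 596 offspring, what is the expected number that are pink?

Punnett square for RW × RW:
Offspring genotypes: 1 RR, 2 RW, 1 WW
Phenotype counts: 1 red, 2 pink, 1 white
pink: 2 out of 4 → fraction 1/2
Expected count = 1/2 × 596 = 298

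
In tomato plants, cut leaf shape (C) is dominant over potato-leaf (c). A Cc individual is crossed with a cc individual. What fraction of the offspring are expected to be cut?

Punnett square for Cc × cc:
Offspring genotypes: 2 Cc, 2 cc
cut: 2, potato-leaf: 2
cut: 2 out of 4
Probability: 2/4 = 1/2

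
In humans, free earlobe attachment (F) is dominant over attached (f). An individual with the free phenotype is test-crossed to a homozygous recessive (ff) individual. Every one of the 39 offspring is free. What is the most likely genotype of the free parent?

Test cross: ? × ff
All offspring are free.
If the unknown parent were heterozygous (Ff), about half of 39 offspring would be attached; none are. The unknown parent is most likely homozygous dominant (FF).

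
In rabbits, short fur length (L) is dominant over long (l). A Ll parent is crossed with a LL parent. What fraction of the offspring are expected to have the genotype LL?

Punnett square for Ll × LL:
Offspring genotypes: 2 LL, 2 Ll
Total offspring: 4
Count with target: 2
Probability: 2/4 = 1/2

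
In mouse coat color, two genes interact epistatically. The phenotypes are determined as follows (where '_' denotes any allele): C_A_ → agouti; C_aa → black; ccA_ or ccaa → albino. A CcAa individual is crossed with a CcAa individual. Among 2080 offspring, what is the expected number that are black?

Cross: CcAa × CcAa — consider each gene separately:
C gene: Cc × Cc → 1 CC, 2 Cc, 1 cc → 3 C_ : 1 cc (out of 4)
A gene: Aa × Aa → 1 AA, 2 Aa, 1 aa → 3 A_ : 1 aa (out of 4)
Genotype classes (out of 4 × 4 = 16): C_A_ = 3×3 = 9; C_aa = 3×1 = 3; ccA_ = 1×3 = 3; ccaa = 1×1 = 1
Apply the phenotype rules: C_A_ (9) → agouti; C_aa (3) → black; ccA_ (3) + ccaa (1) → albino
Phenotype counts (out of 16): 9 agouti, 3 black, 4 albino
black: 3 out of 16 → fraction 3/16
Expected count = 3/16 × 2080 = 390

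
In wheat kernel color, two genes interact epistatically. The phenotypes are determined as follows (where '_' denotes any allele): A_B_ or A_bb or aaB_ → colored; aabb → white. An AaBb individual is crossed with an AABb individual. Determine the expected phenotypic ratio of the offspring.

Cross: AaBb × AABb — consider each gene separately:
A gene: Aa × AA → 2 AA, 2 Aa → 4 A_ (out of 4)
B gene: Bb × Bb → 1 BB, 2 Bb, 1 bb → 3 B_ : 1 bb (out of 4)
Genotype classes (out of 4 × 4 = 16): A_B_ = 4×3 = 12; A_bb = 4×1 = 4
Apply the phenotype rules: A_B_ (12) + A_bb (4) → colored
Phenotype counts (out of 16): 16 colored
Ratio: all colored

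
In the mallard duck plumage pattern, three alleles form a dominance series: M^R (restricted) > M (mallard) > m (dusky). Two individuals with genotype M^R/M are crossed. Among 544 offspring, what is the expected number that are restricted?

Cross: M^R/M × M^R/M
Allele dominance: M^R > M > m
Offspring genotypes: 1 M^R/M^R, 2 M^R/M, 1 M/M
Phenotype counts: 3 restricted, 1 mallard
restricted: 3 out of 4 → fraction 3/4
Expected count = 3/4 × 544 = 408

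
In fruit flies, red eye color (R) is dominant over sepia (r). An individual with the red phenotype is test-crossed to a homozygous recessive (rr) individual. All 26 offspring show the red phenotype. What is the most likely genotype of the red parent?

Test cross: ? × rr
All offspring are red.
If the unknown parent were heterozygous (Rr), about half of 26 offspring would be sepia; none are. The unknown parent is most likely homozygous dominant (RR).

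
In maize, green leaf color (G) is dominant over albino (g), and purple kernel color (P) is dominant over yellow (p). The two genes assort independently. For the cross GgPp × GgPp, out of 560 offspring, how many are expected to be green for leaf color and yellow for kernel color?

Dihybrid cross GgPp × GgPp — consider each gene separately:
leaf color: Gg × Gg → 1 GG, 2 Gg, 1 gg → 3 G_ : 1 gg (out of 4)
kernel color: Pp × Pp → 1 PP, 2 Pp, 1 pp → 3 P_ : 1 pp (out of 4)
Looking for: green (G_) and yellow (pp)
P(green) = 3/4, P(yellow) = 1/4
P(both) = 3/4 × 1/4 = 3/16
Expected count = 3/16 × 560 = 105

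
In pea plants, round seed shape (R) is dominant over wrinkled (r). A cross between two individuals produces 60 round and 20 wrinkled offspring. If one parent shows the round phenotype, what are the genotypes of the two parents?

Observed offspring: 60 round, 20 wrinkled
The observed ratio simplifies to 3:1. Wrinkled (rr) offspring appear, so each parent must contribute one r allele. The parent stated to show round carries R, so it is Rr. The other parent is then either Rr or rr: Rr × rr would give a 1:1 split, whereas Rr × Rr gives 3:1 — matching the data. So both parents are heterozygous (Rr × Rr).
Parent genotypes: Rr × Rr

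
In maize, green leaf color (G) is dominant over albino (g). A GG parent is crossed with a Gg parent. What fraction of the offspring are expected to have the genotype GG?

Punnett square for GG × Gg:
Offspring genotypes: 2 GG, 2 Gg
Total offspring: 4
Count with target: 2
Probability: 2/4 = 1/2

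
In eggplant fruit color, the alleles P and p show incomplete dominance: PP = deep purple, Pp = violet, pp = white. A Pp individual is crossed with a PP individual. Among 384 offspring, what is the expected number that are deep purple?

Punnett square for Pp × PP:
Offspring genotypes: 2 PP, 2 Pp
Phenotype counts: 2 deep purple, 2 violet
deep purple: 2 out of 4 → fraction 1/2
Expected count = 1/2 × 384 = 192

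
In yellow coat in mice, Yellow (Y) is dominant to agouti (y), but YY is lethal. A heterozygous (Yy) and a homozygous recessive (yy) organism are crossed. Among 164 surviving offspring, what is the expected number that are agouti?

Cross: Yy × yy
Punnett square offspring (before lethality): 2 Yy, 2 yy
No YY offspring are produced in this cross.
agouti: 2 out of 4 → fraction 1/2
Expected count = 1/2 × 164 = 82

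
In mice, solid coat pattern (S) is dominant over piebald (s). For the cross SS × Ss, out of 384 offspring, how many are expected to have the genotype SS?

Punnett square for SS × Ss:
Offspring genotypes: 2 SS, 2 Ss
Total offspring: 4
Count with target: 2
Probability: 2/4 = 1/2
Expected count = 1/2 × 384 = 192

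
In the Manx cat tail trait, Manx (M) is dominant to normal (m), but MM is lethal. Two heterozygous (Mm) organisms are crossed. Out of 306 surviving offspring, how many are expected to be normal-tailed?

Cross: Mm × Mm
Punnett square offspring (before lethality): 1 MM, 2 Mm, 1 mm
The MM genotype is lethal (embryos die); surviving offspring: 2 Mm, 1 mm
normal-tailed: 1 out of 3 → fraction 1/3
Expected count = 1/3 × 306 = 102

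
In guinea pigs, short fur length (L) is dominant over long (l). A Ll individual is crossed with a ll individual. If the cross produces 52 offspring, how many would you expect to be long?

Punnett square for Ll × ll:
Offspring genotypes: 2 Ll, 2 ll
short: 2, long: 2
long: 2 out of 4 → fraction 1/2
Expected count = 1/2 × 52 = 26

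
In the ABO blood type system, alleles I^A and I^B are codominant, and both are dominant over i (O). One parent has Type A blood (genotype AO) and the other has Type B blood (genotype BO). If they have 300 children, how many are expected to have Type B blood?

Cross: AO × BO
Possible offspring genotypes: 1 AB, 1 AO, 1 BO, 1 OO
Blood type counts: 1 Type AB, 1 Type A, 1 Type B, 1 Type O
Probability of Type B: 1/4
Expected count = 1/4 × 300 = 75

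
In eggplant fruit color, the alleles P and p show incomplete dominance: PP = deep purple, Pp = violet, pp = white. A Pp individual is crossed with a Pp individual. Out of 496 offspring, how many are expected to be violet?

Punnett square for Pp × Pp:
Offspring genotypes: 1 PP, 2 Pp, 1 pp
Phenotype counts: 1 deep purple, 2 violet, 1 white
violet: 2 out of 4 → fraction 1/2
Expected count = 1/2 × 496 = 248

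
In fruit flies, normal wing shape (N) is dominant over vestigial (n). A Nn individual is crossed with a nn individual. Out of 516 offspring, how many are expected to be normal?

Punnett square for Nn × nn:
Offspring genotypes: 2 Nn, 2 nn
normal: 2, vestigial: 2
normal: 2 out of 4 → fraction 1/2
Expected count = 1/2 × 516 = 258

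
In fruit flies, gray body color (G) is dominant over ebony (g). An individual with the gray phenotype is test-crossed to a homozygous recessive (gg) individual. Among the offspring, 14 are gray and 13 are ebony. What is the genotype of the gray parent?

Test cross: ? × gg
Offspring: 14 gray, 13 ebony — approximately 1:1.
A 1:1 ratio in a test cross indicates the unknown parent is heterozygous (Gg).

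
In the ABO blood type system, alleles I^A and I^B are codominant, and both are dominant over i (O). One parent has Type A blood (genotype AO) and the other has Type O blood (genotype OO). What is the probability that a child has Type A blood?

Cross: AO × OO
Possible offspring genotypes: 2 AO, 2 OO
Blood type counts: 2 Type A, 2 Type O
Probability of Type A: 2/4 = 1/2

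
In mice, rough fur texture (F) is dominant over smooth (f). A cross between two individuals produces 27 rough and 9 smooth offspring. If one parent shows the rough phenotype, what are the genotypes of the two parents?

Observed offspring: 27 rough, 9 smooth
The observed ratio simplifies to 3:1. Smooth (ff) offspring appear, so each parent must contribute one f allele. The parent stated to show rough carries F, so it is Ff. The other parent is then either Ff or ff: Ff × ff would give a 1:1 split, whereas Ff × Ff gives 3:1 — matching the data. So both parents are heterozygous (Ff × Ff).
Parent genotypes: Ff × Ff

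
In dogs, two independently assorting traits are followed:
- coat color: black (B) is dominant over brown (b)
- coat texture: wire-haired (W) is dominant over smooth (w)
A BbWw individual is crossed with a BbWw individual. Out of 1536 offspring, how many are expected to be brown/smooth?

Dihybrid cross BbWw × BbWw — consider each gene separately:
coat color: Bb × Bb → 1 BB, 2 Bb, 1 bb → 3 B_ : 1 bb (out of 4)
coat texture: Ww × Ww → 1 WW, 2 Ww, 1 ww → 3 W_ : 1 ww (out of 4)
Combine (counts out of 4 × 4 = 16): black/wire-haired (B_W_) = 3×3 = 9; black/smooth (B_ww) = 3×1 = 3; brown/wire-haired (bbW_) = 1×3 = 3; brown/smooth (bbww) = 1×1 = 1
Phenotype counts (out of 16): 9 black/wire-haired, 3 black/smooth, 3 brown/wire-haired, 1 brown/smooth
brown/smooth: 1 out of 16 → fraction 1/16
Expected count = 1/16 × 1536 = 96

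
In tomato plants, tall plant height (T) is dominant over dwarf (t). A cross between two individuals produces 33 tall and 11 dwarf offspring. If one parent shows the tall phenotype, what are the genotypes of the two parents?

Observed offspring: 33 tall, 11 dwarf
The observed ratio simplifies to 3:1. Dwarf (tt) offspring appear, so each parent must contribute one t allele. The parent stated to show tall carries T, so it is Tt. The other parent is then either Tt or tt: Tt × tt would give a 1:1 split, whereas Tt × Tt gives 3:1 — matching the data. So both parents are heterozygous (Tt × Tt).
Parent genotypes: Tt × Tt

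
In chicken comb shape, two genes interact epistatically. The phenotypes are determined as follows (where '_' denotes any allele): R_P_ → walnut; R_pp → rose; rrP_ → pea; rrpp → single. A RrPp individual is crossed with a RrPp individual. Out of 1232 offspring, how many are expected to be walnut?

Cross: RrPp × RrPp — consider each gene separately:
R gene: Rr × Rr → 1 RR, 2 Rr, 1 rr → 3 R_ : 1 rr (out of 4)
P gene: Pp × Pp → 1 PP, 2 Pp, 1 pp → 3 P_ : 1 pp (out of 4)
Genotype classes (out of 4 × 4 = 16): R_P_ = 3×3 = 9; R_pp = 3×1 = 3; rrP_ = 1×3 = 3; rrpp = 1×1 = 1
Apply the phenotype rules: R_P_ (9) → walnut; R_pp (3) → rose; rrP_ (3) → pea; rrpp (1) → single
Phenotype counts (out of 16): 9 walnut, 3 rose, 3 pea, 1 single
walnut: 9 out of 16 → fraction 9/16
Expected count = 9/16 × 1232 = 693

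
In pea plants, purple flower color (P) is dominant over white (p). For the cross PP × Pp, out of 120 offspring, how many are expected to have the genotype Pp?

Punnett square for PP × Pp:
Offspring genotypes: 2 PP, 2 Pp
Total offspring: 4
Count with target: 2
Probability: 2/4 = 1/2
Expected count = 1/2 × 120 = 60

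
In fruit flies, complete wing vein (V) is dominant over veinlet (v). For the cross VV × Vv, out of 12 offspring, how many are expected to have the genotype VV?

Punnett square for VV × Vv:
Offspring genotypes: 2 VV, 2 Vv
Total offspring: 4
Count with target: 2
Probability: 2/4 = 1/2
Expected count = 1/2 × 12 = 6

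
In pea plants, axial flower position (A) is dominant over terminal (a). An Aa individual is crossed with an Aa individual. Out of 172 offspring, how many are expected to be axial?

Punnett square for Aa × Aa:
Offspring genotypes: 1 AA, 2 Aa, 1 aa
axial: 3, terminal: 1
axial: 3 out of 4 → fraction 3/4
Expected count = 3/4 × 172 = 129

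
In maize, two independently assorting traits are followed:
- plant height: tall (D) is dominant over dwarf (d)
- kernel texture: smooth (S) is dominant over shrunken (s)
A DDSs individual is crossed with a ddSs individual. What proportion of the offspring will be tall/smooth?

Dihybrid cross DDSs × ddSs — consider each gene separately:
plant height: DD × dd → 4 Dd → 4 D_ (out of 4)
kernel texture: Ss × Ss → 1 SS, 2 Ss, 1 ss → 3 S_ : 1 ss (out of 4)
Combine (counts out of 4 × 4 = 16): tall/smooth (D_S_) = 4×3 = 12; tall/shrunken (D_ss) = 4×1 = 4
Phenotype counts (out of 16): 12 tall/smooth, 4 tall/shrunken
tall/smooth: 12 out of 16
Probability: 12/16 = 3/4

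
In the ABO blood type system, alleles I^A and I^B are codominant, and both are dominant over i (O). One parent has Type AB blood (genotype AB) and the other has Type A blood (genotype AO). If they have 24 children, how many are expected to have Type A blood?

Cross: AB × AO
Possible offspring genotypes: 1 AA, 1 AO, 1 AB, 1 BO
Blood type counts: 2 Type A, 1 Type AB, 1 Type B
Probability of Type A: 2/4 = 1/2
Expected count = 1/2 × 24 = 12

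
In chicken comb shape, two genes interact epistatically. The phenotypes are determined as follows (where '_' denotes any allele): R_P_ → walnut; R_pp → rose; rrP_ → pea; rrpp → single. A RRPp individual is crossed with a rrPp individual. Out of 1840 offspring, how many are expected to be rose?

Cross: RRPp × rrPp — consider each gene separately:
R gene: RR × rr → 4 Rr → 4 R_ (out of 4)
P gene: Pp × Pp → 1 PP, 2 Pp, 1 pp → 3 P_ : 1 pp (out of 4)
Genotype classes (out of 4 × 4 = 16): R_P_ = 4×3 = 12; R_pp = 4×1 = 4
Apply the phenotype rules: R_P_ (12) → walnut; R_pp (4) → rose
Phenotype counts (out of 16): 12 walnut, 4 rose
rose: 4 out of 16 → fraction 1/4
Expected count = 1/4 × 1840 = 460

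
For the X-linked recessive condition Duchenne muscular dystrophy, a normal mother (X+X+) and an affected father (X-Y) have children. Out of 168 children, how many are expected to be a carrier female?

Cross: X+X+ × X-Y
Offspring: 2 X+X-, 2 X+Y
Probability of a carrier female: 2/4 = 1/2
Expected count = 1/2 × 168 = 84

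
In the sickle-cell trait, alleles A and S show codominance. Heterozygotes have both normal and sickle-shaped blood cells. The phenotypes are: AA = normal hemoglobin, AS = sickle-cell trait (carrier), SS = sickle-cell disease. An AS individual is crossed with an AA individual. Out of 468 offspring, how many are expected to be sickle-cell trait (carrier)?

Punnett square for AS × AA:
Offspring genotypes: 2 AA, 2 AS
Phenotype counts: 2 normal hemoglobin, 2 sickle-cell trait (carrier)
sickle-cell trait (carrier): 2 out of 4 → fraction 1/2
Expected count = 1/2 × 468 = 234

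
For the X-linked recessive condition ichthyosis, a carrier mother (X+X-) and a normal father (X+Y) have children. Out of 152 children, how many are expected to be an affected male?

Cross: X+X- × X+Y
Offspring: 1 X+X+, 1 X+Y, 1 X+X-, 1 X-Y
Probability of an affected male: 1/4
Expected count = 1/4 × 152 = 38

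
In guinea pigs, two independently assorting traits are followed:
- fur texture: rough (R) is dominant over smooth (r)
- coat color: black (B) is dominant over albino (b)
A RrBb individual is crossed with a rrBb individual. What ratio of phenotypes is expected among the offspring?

Dihybrid cross RrBb × rrBb — consider each gene separately:
fur texture: Rr × rr → 2 Rr, 2 rr → 2 R_ : 2 rr (out of 4)
coat color: Bb × Bb → 1 BB, 2 Bb, 1 bb → 3 B_ : 1 bb (out of 4)
Combine (counts out of 4 × 4 = 16): rough/black (R_B_) = 2×3 = 6; rough/albino (R_bb) = 2×1 = 2; smooth/black (rrB_) = 2×3 = 6; smooth/albino (rrbb) = 2×1 = 2
Phenotype counts (out of 16): 6 rough/black, 2 rough/albino, 6 smooth/black, 2 smooth/albino
Ratio: 3 rough/black : 1 rough/albino : 3 smooth/black : 1 smooth/albino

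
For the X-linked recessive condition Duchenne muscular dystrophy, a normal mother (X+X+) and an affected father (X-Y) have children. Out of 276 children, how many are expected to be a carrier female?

Cross: X+X+ × X-Y
Offspring: 2 X+X-, 2 X+Y
Probability of a carrier female: 2/4 = 1/2
Expected count = 1/2 × 276 = 138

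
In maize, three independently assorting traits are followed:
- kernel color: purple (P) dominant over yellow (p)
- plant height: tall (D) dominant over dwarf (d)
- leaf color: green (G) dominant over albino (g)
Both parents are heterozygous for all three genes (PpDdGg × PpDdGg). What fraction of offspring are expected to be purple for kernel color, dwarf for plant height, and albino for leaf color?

Trihybrid cross: PpDdGg × PpDdGg
Each trait segregates independently with a 3:1 phenotypic ratio, so each gene contributes 3/4 (dominant) or 1/4 (recessive).
Target: purple (kernel color), dwarf (plant height), albino (leaf color)
Probability = product of independent per-trait probabilities
= 3/4 × 1/4 × 1/4 = 3/64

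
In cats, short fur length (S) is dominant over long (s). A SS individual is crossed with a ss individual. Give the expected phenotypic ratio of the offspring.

Punnett square for SS × ss:
Offspring genotypes: 4 Ss
short: 4, long: 0
Ratio: all short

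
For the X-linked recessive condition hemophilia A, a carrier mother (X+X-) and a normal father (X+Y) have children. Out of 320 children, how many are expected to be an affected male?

Cross: X+X- × X+Y
Offspring: 1 X+X+, 1 X+Y, 1 X+X-, 1 X-Y
Probability of an affected male: 1/4
Expected count = 1/4 × 320 = 80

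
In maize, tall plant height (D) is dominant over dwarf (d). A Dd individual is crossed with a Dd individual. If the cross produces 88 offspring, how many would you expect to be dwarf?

Punnett square for Dd × Dd:
Offspring genotypes: 1 DD, 2 Dd, 1 dd
tall: 3, dwarf: 1
dwarf: 1 out of 4 → fraction 1/4
Expected count = 1/4 × 88 = 22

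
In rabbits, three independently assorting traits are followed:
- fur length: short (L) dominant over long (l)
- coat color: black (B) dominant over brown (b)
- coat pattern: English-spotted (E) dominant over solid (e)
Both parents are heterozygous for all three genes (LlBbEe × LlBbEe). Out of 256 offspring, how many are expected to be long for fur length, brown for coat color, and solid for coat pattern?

Trihybrid cross: LlBbEe × LlBbEe
Each trait segregates independently with a 3:1 phenotypic ratio, so each gene contributes 3/4 (dominant) or 1/4 (recessive).
Target: long (fur length), brown (coat color), solid (coat pattern)
Probability = product of independent per-trait probabilities
= 1/4 × 1/4 × 1/4 = 1/64
Expected count = 1/64 × 256 = 4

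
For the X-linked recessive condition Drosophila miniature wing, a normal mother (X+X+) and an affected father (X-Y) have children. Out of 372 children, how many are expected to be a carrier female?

Cross: X+X+ × X-Y
Offspring: 2 X+X-, 2 X+Y
Probability of a carrier female: 2/4 = 1/2
Expected count = 1/2 × 372 = 186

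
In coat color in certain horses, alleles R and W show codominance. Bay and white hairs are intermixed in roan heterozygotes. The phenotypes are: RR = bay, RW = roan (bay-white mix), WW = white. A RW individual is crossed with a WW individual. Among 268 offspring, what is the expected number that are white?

Punnett square for RW × WW:
Offspring genotypes: 2 RW, 2 WW
Phenotype counts: 2 roan (bay-white mix), 2 white
white: 2 out of 4 → fraction 1/2
Expected count = 1/2 × 268 = 134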